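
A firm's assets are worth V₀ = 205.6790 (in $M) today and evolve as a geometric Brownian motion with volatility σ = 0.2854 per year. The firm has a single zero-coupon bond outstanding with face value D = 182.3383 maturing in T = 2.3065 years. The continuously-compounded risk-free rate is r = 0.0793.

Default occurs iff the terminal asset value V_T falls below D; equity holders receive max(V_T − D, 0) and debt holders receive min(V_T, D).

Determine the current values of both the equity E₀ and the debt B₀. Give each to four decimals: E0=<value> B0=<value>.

d₁ = [ln(V₀/D) + (r + σ²/2)T] / (σ√T)
   = [ln(205.6790/182.3383) + (0.0793 + 0.5·0.2854²)·2.3065] / (0.2854·√2.3065)
   = [0.120453 + 0.276841] / 0.433442 = 0.916604
d₂ = d₁ − σ√T = 0.916604 − 0.433442 = 0.483162
N(d₁) = 0.820325,  N(d₂) = 0.685510,  e^(−rT) = 0.832847
E₀ = V₀·N(d₁) − D·e^(−rT)·N(d₂)
   = 205.6790·0.820325 − 182.3383·0.832847·0.685510 = 64.622173
B₀ = V₀ − E₀ = 205.6790 − 64.622173 = 141.056827

E0=64.6222 B0=141.0568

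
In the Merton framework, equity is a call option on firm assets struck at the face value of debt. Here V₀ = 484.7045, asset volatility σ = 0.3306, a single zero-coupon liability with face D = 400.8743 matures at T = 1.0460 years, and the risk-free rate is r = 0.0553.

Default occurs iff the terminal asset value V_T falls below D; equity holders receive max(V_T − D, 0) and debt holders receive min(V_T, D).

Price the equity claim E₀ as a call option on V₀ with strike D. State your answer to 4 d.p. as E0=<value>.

E0=125.7676

d₁ = [ln(V₀/D) + (r + σ²/2)T] / (σ√T)
   = [ln(484.7045/400.8743) + (0.0553 + 0.5·0.3306²)·1.0460] / (0.3306·√1.0460)
   = [0.189892 + 0.115006] / 0.338118 = 0.901747
d₂ = d₁ − σ√T = 0.901747 − 0.338118 = 0.563629
N(d₁) = 0.816404,  N(d₂) = 0.713497,  e^(−rT) = 0.943797
E₀ = V₀·N(d₁) − D·e^(−rT)·N(d₂)
   = 484.7045·0.816404 − 400.8743·0.943797·0.713497 = 125.767646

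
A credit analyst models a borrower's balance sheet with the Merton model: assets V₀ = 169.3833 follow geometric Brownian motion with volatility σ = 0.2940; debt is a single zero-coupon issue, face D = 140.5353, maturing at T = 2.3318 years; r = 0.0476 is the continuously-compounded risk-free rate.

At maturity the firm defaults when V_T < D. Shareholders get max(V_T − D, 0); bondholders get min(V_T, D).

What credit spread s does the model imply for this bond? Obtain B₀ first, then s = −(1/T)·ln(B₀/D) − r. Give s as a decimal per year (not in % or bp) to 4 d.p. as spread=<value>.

d₁ = [ln(V₀/D) + (r + σ²/2)T] / (σ√T)
   = [ln(169.3833/140.5353) + (0.0476 + 0.5·0.2940²)·2.3318] / (0.2940·√2.3318)
   = [0.186705 + 0.211769] / 0.448945 = 0.887581
d₂ = d₁ − σ√T = 0.887581 − 0.448945 = 0.438636
N(d₁) = 0.812617,  N(d₂) = 0.669537,  e^(−rT) = 0.894944
E₀ = V₀·N(d₁) − D·e^(−rT)·N(d₂)
   = 169.3833·0.812617 − 140.5353·0.894944·0.669537 = 53.435157
B₀ = V₀ − E₀ = 169.3833 − 53.435157 = 115.948143
spread = −(1/T)·ln(B₀/D) − r = −(1/2.3318)·ln(115.948143/140.5353) − 0.0476 = 0.03487519

spread=0.0349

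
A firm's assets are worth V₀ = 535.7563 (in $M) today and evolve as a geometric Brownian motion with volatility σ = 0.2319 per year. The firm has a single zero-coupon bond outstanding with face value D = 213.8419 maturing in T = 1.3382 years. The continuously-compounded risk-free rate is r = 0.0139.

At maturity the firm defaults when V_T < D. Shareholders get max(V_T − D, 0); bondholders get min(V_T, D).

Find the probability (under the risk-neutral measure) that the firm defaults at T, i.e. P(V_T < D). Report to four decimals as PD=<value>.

d₁ = [ln(V₀/D) + (r + σ²/2)T] / (σ√T)
   = [ln(535.7563/213.8419) + (0.0139 + 0.5·0.2319²)·1.3382] / (0.2319·√1.3382)
   = [0.918442 + 0.054584] / 0.268263 = 3.627131
d₂ = d₁ − σ√T = 3.627131 − 0.268263 = 3.358867
risk-neutral PD = N(−d₂) = N(-3.358867) = 0.000391

PD=0.0004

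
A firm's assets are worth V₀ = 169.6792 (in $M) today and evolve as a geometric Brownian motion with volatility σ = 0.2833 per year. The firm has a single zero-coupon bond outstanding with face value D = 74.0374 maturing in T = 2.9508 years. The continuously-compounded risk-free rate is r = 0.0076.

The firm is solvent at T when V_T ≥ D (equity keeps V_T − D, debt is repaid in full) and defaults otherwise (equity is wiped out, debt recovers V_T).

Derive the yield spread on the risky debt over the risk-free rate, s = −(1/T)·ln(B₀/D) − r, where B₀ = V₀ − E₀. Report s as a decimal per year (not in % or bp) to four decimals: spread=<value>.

spread=0.0040

d₁ = [ln(V₀/D) + (r + σ²/2)T] / (σ√T)
   = [ln(169.6792/74.0374) + (0.0076 + 0.5·0.2833²)·2.9508] / (0.2833·√2.9508)
   = [0.829339 + 0.140840] / 0.486650 = 1.993589
d₂ = d₁ − σ√T = 1.993589 − 0.486650 = 1.506939
N(d₁) = 0.976901,  N(d₂) = 0.934087,  e^(−rT) = 0.977824
E₀ = V₀·N(d₁) − D·e^(−rT)·N(d₂)
   = 169.6792·0.976901 − 74.0374·0.977824·0.934087 = 98.136168
B₀ = V₀ − E₀ = 169.6792 − 98.136168 = 71.543032
spread = −(1/T)·ln(B₀/D) − r = −(1/2.9508)·ln(71.543032/74.0374) − 0.0076 = 0.00401423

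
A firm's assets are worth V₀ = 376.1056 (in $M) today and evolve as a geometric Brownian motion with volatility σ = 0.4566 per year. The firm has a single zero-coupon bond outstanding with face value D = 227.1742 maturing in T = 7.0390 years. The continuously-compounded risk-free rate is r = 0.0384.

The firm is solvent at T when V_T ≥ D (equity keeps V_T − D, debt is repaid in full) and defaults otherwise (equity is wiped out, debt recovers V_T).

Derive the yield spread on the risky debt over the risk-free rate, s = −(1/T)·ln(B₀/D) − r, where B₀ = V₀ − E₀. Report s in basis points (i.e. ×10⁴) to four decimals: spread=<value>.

spread=418.9981

d₁ = [ln(V₀/D) + (r + σ²/2)T] / (σ√T)
   = [ln(376.1056/227.1742) + (0.0384 + 0.5·0.4566²)·7.0390] / (0.4566·√7.0390)
   = [0.504153 + 1.004055] / 1.211411 = 1.245002
d₂ = d₁ − σ√T = 1.245002 − 1.211411 = 0.033591
N(d₁) = 0.893434,  N(d₂) = 0.513398,  e^(−rT) = 0.763152
E₀ = V₀·N(d₁) − D·e^(−rT)·N(d₂)
   = 376.1056·0.893434 − 227.1742·0.763152·0.513398 = 247.018578
B₀ = V₀ − E₀ = 376.1056 − 247.018578 = 129.087022
spread = −(1/T)·ln(B₀/D) − r = −(1/7.0390)·ln(129.087022/227.1742) − 0.0384 = 0.04189981
in basis points: 0.04189981 × 10⁴ = 418.9981 bp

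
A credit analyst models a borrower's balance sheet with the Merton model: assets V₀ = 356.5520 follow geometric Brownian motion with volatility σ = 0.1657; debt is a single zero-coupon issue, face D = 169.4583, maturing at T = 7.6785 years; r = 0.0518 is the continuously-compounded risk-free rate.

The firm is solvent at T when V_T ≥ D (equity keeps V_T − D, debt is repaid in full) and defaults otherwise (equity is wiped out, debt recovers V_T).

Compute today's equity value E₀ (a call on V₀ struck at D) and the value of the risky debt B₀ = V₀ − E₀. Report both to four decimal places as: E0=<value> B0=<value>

d₁ = [ln(V₀/D) + (r + σ²/2)T] / (σ√T)
   = [ln(356.5520/169.4583) + (0.0518 + 0.5·0.1657²)·7.6785] / (0.1657·√7.6785)
   = [0.743873 + 0.503159] / 0.459156 = 2.715919
d₂ = d₁ − σ√T = 2.715919 − 0.459156 = 2.256763
N(d₁) = 0.996695,  N(d₂) = 0.987989,  e^(−rT) = 0.671832
E₀ = V₀·N(d₁) − D·e^(−rT)·N(d₂)
   = 356.5520·0.996695 − 169.4583·0.671832·0.987989 = 242.893627
B₀ = V₀ − E₀ = 356.5520 − 242.893627 = 113.658373

E0=242.8936 B0=113.6584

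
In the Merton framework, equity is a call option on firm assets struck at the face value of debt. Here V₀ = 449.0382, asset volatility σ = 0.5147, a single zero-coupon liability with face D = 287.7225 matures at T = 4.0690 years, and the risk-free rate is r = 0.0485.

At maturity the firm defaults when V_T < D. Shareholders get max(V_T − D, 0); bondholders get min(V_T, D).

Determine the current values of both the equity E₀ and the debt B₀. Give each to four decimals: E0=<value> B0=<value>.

d₁ = [ln(V₀/D) + (r + σ²/2)T] / (σ√T)
   = [ln(449.0382/287.7225) + (0.0485 + 0.5·0.5147²)·4.0690] / (0.5147·√4.0690)
   = [0.445111 + 0.736318] / 1.038241 = 1.137915
d₂ = d₁ − σ√T = 1.137915 − 1.038241 = 0.099675
N(d₁) = 0.872422,  N(d₂) = 0.539699,  e^(−rT) = 0.820906
E₀ = V₀·N(d₁) − D·e^(−rT)·N(d₂)
   = 449.0382·0.872422 − 287.7225·0.820906·0.539699 = 264.277692
B₀ = V₀ − E₀ = 449.0382 − 264.277692 = 184.760508

E0=264.2777 B0=184.7605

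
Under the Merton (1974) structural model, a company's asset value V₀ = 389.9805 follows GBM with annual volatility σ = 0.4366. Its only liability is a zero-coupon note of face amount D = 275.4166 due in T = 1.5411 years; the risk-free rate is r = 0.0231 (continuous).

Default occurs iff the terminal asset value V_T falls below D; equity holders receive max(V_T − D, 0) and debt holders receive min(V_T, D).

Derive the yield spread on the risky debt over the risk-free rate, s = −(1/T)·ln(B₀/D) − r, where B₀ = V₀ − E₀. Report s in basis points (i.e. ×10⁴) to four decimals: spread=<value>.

d₁ = [ln(V₀/D) + (r + σ²/2)T] / (σ√T)
   = [ln(389.9805/275.4166) + (0.0231 + 0.5·0.4366²)·1.5411] / (0.4366·√1.5411)
   = [0.347812 + 0.182481] / 0.542000 = 0.978401
d₂ = d₁ − σ√T = 0.978401 − 0.542000 = 0.436401
N(d₁) = 0.836062,  N(d₂) = 0.668727,  e^(−rT) = 0.965027
E₀ = V₀·N(d₁) − D·e^(−rT)·N(d₂)
   = 389.9805·0.836062 − 275.4166·0.965027·0.668727 = 148.310624
B₀ = V₀ − E₀ = 389.9805 − 148.310624 = 241.669876
spread = −(1/T)·ln(B₀/D) − r = −(1/1.5411)·ln(241.669876/275.4166) − 0.0231 = 0.06171748
in basis points: 0.06171748 × 10⁴ = 617.1748 bp

spread=617.1748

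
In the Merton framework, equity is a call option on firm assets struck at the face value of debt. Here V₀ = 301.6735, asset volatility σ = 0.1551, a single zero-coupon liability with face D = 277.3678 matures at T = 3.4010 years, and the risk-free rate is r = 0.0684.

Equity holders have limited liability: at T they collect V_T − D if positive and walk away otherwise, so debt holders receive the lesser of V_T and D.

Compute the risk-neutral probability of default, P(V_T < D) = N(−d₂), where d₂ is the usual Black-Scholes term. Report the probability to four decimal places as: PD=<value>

PD=0.1675

d₁ = [ln(V₀/D) + (r + σ²/2)T] / (σ√T)
   = [ln(301.6735/277.3678) + (0.0684 + 0.5·0.1551²)·3.4010] / (0.1551·√3.4010)
   = [0.084001 + 0.273536] / 0.286032 = 1.249986
d₂ = d₁ − σ√T = 1.249986 − 0.286032 = 0.963954
risk-neutral PD = N(−d₂) = N(-0.963954) = 0.167534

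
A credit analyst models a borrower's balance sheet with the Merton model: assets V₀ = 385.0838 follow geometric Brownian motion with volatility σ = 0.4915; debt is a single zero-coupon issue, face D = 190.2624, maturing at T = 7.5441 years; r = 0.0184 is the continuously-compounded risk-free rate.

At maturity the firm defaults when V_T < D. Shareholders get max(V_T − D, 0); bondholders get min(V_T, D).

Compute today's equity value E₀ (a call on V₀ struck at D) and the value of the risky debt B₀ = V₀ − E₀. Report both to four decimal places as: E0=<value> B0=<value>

E0=268.3066 B0=116.7772

d₁ = [ln(V₀/D) + (r + σ²/2)T] / (σ√T)
   = [ln(385.0838/190.2624) + (0.0184 + 0.5·0.4915²)·7.5441] / (0.4915·√7.5441)
   = [0.705057 + 1.050034] / 1.349980 = 1.300087
d₂ = d₁ − σ√T = 1.300087 − 1.349980 = -0.049893
N(d₁) = 0.903214,  N(d₂) = 0.480104,  e^(−rT) = 0.870392
E₀ = V₀·N(d₁) − D·e^(−rT)·N(d₂)
   = 385.0838·0.903214 − 190.2624·0.870392·0.480104 = 268.306639
B₀ = V₀ − E₀ = 385.0838 − 268.306639 = 116.777161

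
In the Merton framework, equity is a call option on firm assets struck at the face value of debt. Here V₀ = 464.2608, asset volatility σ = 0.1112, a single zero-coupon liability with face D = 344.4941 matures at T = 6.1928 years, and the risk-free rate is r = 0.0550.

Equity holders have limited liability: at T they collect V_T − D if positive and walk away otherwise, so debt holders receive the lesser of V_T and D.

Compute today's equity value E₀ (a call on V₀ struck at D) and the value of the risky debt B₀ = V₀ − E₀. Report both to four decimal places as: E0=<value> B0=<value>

d₁ = [ln(V₀/D) + (r + σ²/2)T] / (σ√T)
   = [ln(464.2608/344.4941) + (0.0550 + 0.5·0.1112²)·6.1928] / (0.1112·√6.1928)
   = [0.298369 + 0.378892] / 0.276725 = 2.447419
d₂ = d₁ − σ√T = 2.447419 − 0.276725 = 2.170694
N(d₁) = 0.992806,  N(d₂) = 0.985023,  e^(−rT) = 0.711341
E₀ = V₀·N(d₁) − D·e^(−rT)·N(d₂)
   = 464.2608·0.992806 − 344.4941·0.711341·0.985023 = 219.538398
B₀ = V₀ − E₀ = 464.2608 − 219.538398 = 244.722402

E0=219.5384 B0=244.7224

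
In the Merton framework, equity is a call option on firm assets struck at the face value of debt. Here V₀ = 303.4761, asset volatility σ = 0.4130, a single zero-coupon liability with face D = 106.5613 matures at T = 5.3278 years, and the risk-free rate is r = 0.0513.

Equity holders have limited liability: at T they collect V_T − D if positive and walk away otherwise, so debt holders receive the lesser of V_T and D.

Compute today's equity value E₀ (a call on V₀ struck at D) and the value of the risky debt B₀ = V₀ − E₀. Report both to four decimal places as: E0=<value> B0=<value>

d₁ = [ln(V₀/D) + (r + σ²/2)T] / (σ√T)
   = [ln(303.4761/106.5613) + (0.0513 + 0.5·0.4130²)·5.3278] / (0.4130·√5.3278)
   = [1.046582 + 0.727695] / 0.953288 = 1.861219
d₂ = d₁ − σ√T = 1.861219 − 0.953288 = 0.907931
N(d₁) = 0.968643,  N(d₂) = 0.818043,  e^(−rT) = 0.760852
E₀ = V₀·N(d₁) − D·e^(−rT)·N(d₂)
   = 303.4761·0.968643 − 106.5613·0.760852·0.818043 = 227.635334
B₀ = V₀ − E₀ = 303.4761 − 227.635334 = 75.840766

E0=227.6353 B0=75.8408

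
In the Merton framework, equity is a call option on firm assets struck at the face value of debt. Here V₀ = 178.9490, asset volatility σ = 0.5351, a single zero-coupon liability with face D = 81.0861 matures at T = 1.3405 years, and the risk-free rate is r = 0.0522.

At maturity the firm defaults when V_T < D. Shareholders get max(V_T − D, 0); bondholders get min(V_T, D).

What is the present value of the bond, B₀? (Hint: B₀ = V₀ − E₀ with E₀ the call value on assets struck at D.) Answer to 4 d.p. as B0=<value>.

B0=72.9986

d₁ = [ln(V₀/D) + (r + σ²/2)T] / (σ√T)
   = [ln(178.9490/81.0861) + (0.0522 + 0.5·0.5351²)·1.3405] / (0.5351·√1.3405)
   = [0.791589 + 0.261888] / 0.619539 = 1.700423
d₂ = d₁ − σ√T = 1.700423 − 0.619539 = 1.080884
N(d₁) = 0.955474,  N(d₂) = 0.860126,  e^(−rT) = 0.932418
E₀ = V₀·N(d₁) − D·e^(−rT)·N(d₂)
   = 178.9490·0.955474 − 81.0861·0.932418·0.860126 = 105.950388
B₀ = V₀ − E₀ = 178.9490 − 105.950388 = 72.998612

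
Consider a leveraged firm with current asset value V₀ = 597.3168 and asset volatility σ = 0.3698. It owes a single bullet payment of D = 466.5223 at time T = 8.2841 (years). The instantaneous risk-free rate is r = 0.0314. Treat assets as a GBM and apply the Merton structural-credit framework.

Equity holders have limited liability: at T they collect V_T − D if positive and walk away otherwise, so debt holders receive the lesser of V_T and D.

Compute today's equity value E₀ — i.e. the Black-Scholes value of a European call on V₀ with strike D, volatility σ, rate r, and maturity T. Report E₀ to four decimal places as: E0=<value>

E0=331.9494

d₁ = [ln(V₀/D) + (r + σ²/2)T] / (σ√T)
   = [ln(597.3168/466.5223) + (0.0314 + 0.5·0.3698²)·8.2841] / (0.3698·√8.2841)
   = [0.247142 + 0.826555] / 1.064363 = 1.008769
d₂ = d₁ − σ√T = 1.008769 − 1.064363 = -0.055593
N(d₁) = 0.843457,  N(d₂) = 0.477833,  e^(−rT) = 0.770958
E₀ = V₀·N(d₁) − D·e^(−rT)·N(d₂)
   = 597.3168·0.843457 − 466.5223·0.770958·0.477833 = 331.949398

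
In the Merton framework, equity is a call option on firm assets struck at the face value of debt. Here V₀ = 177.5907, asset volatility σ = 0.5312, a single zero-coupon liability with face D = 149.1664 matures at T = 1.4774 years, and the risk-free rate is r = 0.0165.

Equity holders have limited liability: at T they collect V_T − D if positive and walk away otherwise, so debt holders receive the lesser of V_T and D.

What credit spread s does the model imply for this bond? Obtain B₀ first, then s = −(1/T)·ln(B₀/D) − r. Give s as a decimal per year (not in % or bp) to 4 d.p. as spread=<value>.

d₁ = [ln(V₀/D) + (r + σ²/2)T] / (σ√T)
   = [ln(177.5907/149.1664) + (0.0165 + 0.5·0.5312²)·1.4774] / (0.5312·√1.4774)
   = [0.174419 + 0.232819] / 0.645665 = 0.630726
d₂ = d₁ − σ√T = 0.630726 − 0.645665 = -0.014939
N(d₁) = 0.735890,  N(d₂) = 0.494041,  e^(−rT) = 0.975918
E₀ = V₀·N(d₁) − D·e^(−rT)·N(d₂)
   = 177.5907·0.735890 − 149.1664·0.975918·0.494041 = 58.767737
B₀ = V₀ − E₀ = 177.5907 − 58.767737 = 118.822963
spread = −(1/T)·ln(B₀/D) − r = −(1/1.4774)·ln(118.822963/149.1664) − 0.0165 = 0.13743785

spread=0.1374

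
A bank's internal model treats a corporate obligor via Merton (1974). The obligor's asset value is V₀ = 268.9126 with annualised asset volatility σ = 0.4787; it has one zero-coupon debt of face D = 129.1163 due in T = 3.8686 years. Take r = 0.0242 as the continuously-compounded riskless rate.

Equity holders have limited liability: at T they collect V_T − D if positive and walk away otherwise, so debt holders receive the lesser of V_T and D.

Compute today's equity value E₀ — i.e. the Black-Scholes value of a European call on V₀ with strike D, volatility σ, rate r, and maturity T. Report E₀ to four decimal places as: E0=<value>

d₁ = [ln(V₀/D) + (r + σ²/2)T] / (σ√T)
   = [ln(268.9126/129.1163) + (0.0242 + 0.5·0.4787²)·3.8686] / (0.4787·√3.8686)
   = [0.733673 + 0.536872] / 0.941543 = 1.349428
d₂ = d₁ − σ√T = 1.349428 − 0.941543 = 0.407885
N(d₁) = 0.911400,  N(d₂) = 0.658321,  e^(−rT) = 0.910629
E₀ = V₀·N(d₁) − D·e^(−rT)·N(d₂)
   = 268.9126·0.911400 − 129.1163·0.910629·0.658321 = 167.683622

E0=167.6836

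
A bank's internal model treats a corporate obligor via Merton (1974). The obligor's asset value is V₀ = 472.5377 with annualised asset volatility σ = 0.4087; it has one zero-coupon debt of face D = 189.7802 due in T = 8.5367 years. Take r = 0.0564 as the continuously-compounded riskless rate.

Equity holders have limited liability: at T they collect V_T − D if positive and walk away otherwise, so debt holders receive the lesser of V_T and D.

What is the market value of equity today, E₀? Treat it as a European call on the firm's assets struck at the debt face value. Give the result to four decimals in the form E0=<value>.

d₁ = [ln(V₀/D) + (r + σ²/2)T] / (σ√T)
   = [ln(472.5377/189.7802) + (0.0564 + 0.5·0.4087²)·8.5367] / (0.4087·√8.5367)
   = [0.912251 + 1.194437] / 1.194125 = 1.764211
d₂ = d₁ − σ√T = 1.764211 − 1.194125 = 0.570086
N(d₁) = 0.961152,  N(d₂) = 0.715690,  e^(−rT) = 0.617875
E₀ = V₀·N(d₁) − D·e^(−rT)·N(d₂)
   = 472.5377·0.961152 − 189.7802·0.617875·0.715690 = 370.258334

E0=370.2583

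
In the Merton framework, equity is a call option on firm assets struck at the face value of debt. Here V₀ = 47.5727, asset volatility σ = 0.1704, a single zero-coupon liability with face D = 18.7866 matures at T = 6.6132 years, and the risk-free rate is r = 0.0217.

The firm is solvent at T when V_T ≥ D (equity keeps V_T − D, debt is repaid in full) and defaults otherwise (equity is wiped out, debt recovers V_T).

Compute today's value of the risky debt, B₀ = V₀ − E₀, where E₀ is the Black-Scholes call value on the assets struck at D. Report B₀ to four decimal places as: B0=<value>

B0=16.2470

d₁ = [ln(V₀/D) + (r + σ²/2)T] / (σ√T)
   = [ln(47.5727/18.7866) + (0.0217 + 0.5·0.1704²)·6.6132] / (0.1704·√6.6132)
   = [0.929115 + 0.239517] / 0.438203 = 2.666875
d₂ = d₁ − σ√T = 2.666875 − 0.438203 = 2.228671
N(d₁) = 0.996172,  N(d₂) = 0.987082,  e^(−rT) = 0.866315
E₀ = V₀·N(d₁) − D·e^(−rT)·N(d₂)
   = 47.5727·0.996172 − 18.7866·0.866315·0.987082 = 31.325714
B₀ = V₀ − E₀ = 47.5727 − 31.325714 = 16.246986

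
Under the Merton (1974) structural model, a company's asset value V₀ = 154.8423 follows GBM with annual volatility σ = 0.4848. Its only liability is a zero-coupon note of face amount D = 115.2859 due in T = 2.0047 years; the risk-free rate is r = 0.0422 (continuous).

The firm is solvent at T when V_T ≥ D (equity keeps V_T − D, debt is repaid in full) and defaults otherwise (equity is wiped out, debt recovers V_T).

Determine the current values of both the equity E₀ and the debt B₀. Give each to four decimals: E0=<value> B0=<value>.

E0=64.4169 B0=90.4254

d₁ = [ln(V₀/D) + (r + σ²/2)T] / (σ√T)
   = [ln(154.8423/115.2859) + (0.0422 + 0.5·0.4848²)·2.0047] / (0.4848·√2.0047)
   = [0.294992 + 0.320182] / 0.686416 = 0.896211
d₂ = d₁ − σ√T = 0.896211 − 0.686416 = 0.209796
N(d₁) = 0.814930,  N(d₂) = 0.583086,  e^(−rT) = 0.918881
E₀ = V₀·N(d₁) − D·e^(−rT)·N(d₂)
   = 154.8423·0.814930 − 115.2859·0.918881·0.583086 = 64.416941
B₀ = V₀ − E₀ = 154.8423 − 64.416941 = 90.425359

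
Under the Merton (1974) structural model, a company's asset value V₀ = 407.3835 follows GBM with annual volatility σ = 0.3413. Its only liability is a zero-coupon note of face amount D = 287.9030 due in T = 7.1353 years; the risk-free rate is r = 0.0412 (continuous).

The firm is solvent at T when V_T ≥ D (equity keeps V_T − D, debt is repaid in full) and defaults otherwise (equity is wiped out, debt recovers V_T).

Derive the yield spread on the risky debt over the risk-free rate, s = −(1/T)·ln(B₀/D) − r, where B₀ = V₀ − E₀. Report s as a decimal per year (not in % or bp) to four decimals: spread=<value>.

d₁ = [ln(V₀/D) + (r + σ²/2)T] / (σ√T)
   = [ln(407.3835/287.9030) + (0.0412 + 0.5·0.3413²)·7.1353] / (0.3413·√7.1353)
   = [0.347131 + 0.709555] / 0.911680 = 1.159054
d₂ = d₁ − σ√T = 1.159054 − 0.911680 = 0.247374
N(d₁) = 0.876783,  N(d₂) = 0.597690,  e^(−rT) = 0.745296
E₀ = V₀·N(d₁) − D·e^(−rT)·N(d₂)
   = 407.3835·0.876783 − 287.9030·0.745296·0.597690 = 228.938718
B₀ = V₀ − E₀ = 407.3835 − 228.938718 = 178.444782
spread = −(1/T)·ln(B₀/D) − r = −(1/7.1353)·ln(178.444782/287.9030) − 0.0412 = 0.02583915

spread=0.0258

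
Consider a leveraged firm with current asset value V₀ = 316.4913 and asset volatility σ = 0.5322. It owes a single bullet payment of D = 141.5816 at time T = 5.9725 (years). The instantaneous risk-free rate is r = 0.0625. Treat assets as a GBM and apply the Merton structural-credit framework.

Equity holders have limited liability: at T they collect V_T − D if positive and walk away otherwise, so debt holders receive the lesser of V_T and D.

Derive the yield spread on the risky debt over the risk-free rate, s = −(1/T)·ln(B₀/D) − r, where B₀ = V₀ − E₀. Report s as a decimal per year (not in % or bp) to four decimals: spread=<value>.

d₁ = [ln(V₀/D) + (r + σ²/2)T] / (σ√T)
   = [ln(316.4913/141.5816) + (0.0625 + 0.5·0.5322²)·5.9725] / (0.5322·√5.9725)
   = [0.804420 + 1.219097] / 1.300628 = 1.555800
d₂ = d₁ − σ√T = 1.555800 − 1.300628 = 0.255173
N(d₁) = 0.940122,  N(d₂) = 0.600705,  e^(−rT) = 0.688472
E₀ = V₀·N(d₁) − D·e^(−rT)·N(d₂)
   = 316.4913·0.940122 − 141.5816·0.688472·0.600705 = 238.986820
B₀ = V₀ − E₀ = 316.4913 − 238.986820 = 77.504480
spread = −(1/T)·ln(B₀/D) − r = −(1/5.9725)·ln(77.504480/141.5816) − 0.0625 = 0.03838581

spread=0.0384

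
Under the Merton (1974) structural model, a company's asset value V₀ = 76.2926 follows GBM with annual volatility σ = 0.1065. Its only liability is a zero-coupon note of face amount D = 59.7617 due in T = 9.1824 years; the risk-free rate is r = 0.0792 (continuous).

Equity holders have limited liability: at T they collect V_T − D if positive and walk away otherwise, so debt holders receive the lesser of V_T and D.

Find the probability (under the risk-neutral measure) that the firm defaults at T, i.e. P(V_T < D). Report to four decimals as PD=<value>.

PD=0.0022

d₁ = [ln(V₀/D) + (r + σ²/2)T] / (σ√T)
   = [ln(76.2926/59.7617) + (0.0792 + 0.5·0.1065²)·9.1824] / (0.1065·√9.1824)
   = [0.244211 + 0.779321] / 0.322721 = 3.171564
d₂ = d₁ − σ√T = 3.171564 − 0.322721 = 2.848843
risk-neutral PD = N(−d₂) = N(-2.848843) = 0.002194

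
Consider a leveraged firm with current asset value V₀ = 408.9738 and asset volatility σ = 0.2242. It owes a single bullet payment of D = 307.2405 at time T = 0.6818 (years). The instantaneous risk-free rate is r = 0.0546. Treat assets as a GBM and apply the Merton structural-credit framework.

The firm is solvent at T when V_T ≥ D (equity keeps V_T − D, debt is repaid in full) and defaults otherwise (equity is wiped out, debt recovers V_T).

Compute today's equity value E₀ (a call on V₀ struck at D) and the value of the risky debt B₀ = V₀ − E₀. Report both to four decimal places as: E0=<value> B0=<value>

E0=114.0089 B0=294.9649

d₁ = [ln(V₀/D) + (r + σ²/2)T] / (σ√T)
   = [ln(408.9738/307.2405) + (0.0546 + 0.5·0.2242²)·0.6818] / (0.2242·√0.6818)
   = [0.286020 + 0.054362] / 0.185125 = 1.838665
d₂ = d₁ − σ√T = 1.838665 − 0.185125 = 1.653540
N(d₁) = 0.967018,  N(d₂) = 0.950890,  e^(−rT) = 0.963458
E₀ = V₀·N(d₁) − D·e^(−rT)·N(d₂)
   = 408.9738·0.967018 − 307.2405·0.963458·0.950890 = 114.008934
B₀ = V₀ − E₀ = 408.9738 − 114.008934 = 294.964866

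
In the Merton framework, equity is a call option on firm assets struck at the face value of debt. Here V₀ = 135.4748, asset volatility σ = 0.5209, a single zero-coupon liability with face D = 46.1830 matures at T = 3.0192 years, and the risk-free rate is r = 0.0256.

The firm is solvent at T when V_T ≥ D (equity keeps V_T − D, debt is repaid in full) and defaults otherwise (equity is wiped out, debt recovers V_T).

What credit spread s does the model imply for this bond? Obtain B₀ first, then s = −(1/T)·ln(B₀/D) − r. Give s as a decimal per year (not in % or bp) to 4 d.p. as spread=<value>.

spread=0.0248

d₁ = [ln(V₀/D) + (r + σ²/2)T] / (σ√T)
   = [ln(135.4748/46.1830) + (0.0256 + 0.5·0.5209²)·3.0192] / (0.5209·√3.0192)
   = [1.076174 + 0.486902] / 0.905108 = 1.726950
d₂ = d₁ − σ√T = 1.726950 − 0.905108 = 0.821842
N(d₁) = 0.957912,  N(d₂) = 0.794417,  e^(−rT) = 0.925620
E₀ = V₀·N(d₁) − D·e^(−rT)·N(d₂)
   = 135.4748·0.957912 − 46.1830·0.925620·0.794417 = 95.813244
B₀ = V₀ − E₀ = 135.4748 − 95.813244 = 39.661556
spread = −(1/T)·ln(B₀/D) − r = −(1/3.0192)·ln(39.661556/46.1830) − 0.0256 = 0.02482044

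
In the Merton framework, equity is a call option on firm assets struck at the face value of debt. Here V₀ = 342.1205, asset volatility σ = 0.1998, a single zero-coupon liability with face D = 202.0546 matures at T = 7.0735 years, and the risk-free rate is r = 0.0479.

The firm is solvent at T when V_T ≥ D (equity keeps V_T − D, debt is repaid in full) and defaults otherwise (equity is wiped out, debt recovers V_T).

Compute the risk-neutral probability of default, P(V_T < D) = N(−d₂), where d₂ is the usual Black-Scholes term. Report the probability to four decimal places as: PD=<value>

PD=0.0864

d₁ = [ln(V₀/D) + (r + σ²/2)T] / (σ√T)
   = [ln(342.1205/202.0546) + (0.0479 + 0.5·0.1998²)·7.0735] / (0.1998·√7.0735)
   = [0.526625 + 0.480008] / 0.531389 = 1.894342
d₂ = d₁ − σ√T = 1.894342 − 0.531389 = 1.362953
risk-neutral PD = N(−d₂) = N(-1.362953) = 0.086449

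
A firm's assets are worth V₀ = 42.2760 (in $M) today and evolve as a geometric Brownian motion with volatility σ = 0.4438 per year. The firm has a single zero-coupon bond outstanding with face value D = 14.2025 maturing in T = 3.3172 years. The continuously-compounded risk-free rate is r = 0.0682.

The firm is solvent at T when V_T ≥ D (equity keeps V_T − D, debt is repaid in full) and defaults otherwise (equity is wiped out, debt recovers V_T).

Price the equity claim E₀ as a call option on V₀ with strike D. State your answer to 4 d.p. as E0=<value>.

E0=31.3100

d₁ = [ln(V₀/D) + (r + σ²/2)T] / (σ√T)
   = [ln(42.2760/14.2025) + (0.0682 + 0.5·0.4438²)·3.3172] / (0.4438·√3.3172)
   = [1.090802 + 0.552908] / 0.808301 = 2.033537
d₂ = d₁ − σ√T = 2.033537 − 0.808301 = 1.225236
N(d₁) = 0.979001,  N(d₂) = 0.889757,  e^(−rT) = 0.797532
E₀ = V₀·N(d₁) − D·e^(−rT)·N(d₂)
   = 42.2760·0.979001 − 14.2025·0.797532·0.889757 = 31.310007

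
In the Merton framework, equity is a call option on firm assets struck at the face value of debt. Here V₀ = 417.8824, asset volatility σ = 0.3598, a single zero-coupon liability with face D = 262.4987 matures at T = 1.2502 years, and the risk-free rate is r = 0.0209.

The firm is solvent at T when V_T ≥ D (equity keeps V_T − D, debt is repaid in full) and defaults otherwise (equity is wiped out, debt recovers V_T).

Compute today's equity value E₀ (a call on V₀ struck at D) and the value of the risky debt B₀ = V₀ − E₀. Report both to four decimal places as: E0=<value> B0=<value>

E0=169.1281 B0=248.7543

d₁ = [ln(V₀/D) + (r + σ²/2)T] / (σ√T)
   = [ln(417.8824/262.4987) + (0.0209 + 0.5·0.3598²)·1.2502] / (0.3598·√1.2502)
   = [0.464954 + 0.107052] / 0.402301 = 1.421837
d₂ = d₁ − σ√T = 1.421837 − 0.402301 = 1.019536
N(d₁) = 0.922463,  N(d₂) = 0.846026,  e^(−rT) = 0.974209
E₀ = V₀·N(d₁) − D·e^(−rT)·N(d₂)
   = 417.8824·0.922463 − 262.4987·0.974209·0.846026 = 169.128110
B₀ = V₀ − E₀ = 417.8824 − 169.128110 = 248.754290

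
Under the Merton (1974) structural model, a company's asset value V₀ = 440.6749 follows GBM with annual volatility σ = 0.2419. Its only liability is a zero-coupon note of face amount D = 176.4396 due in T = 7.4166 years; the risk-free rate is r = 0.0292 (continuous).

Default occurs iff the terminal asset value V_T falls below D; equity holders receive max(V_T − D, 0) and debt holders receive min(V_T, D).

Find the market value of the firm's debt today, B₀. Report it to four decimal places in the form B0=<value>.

d₁ = [ln(V₀/D) + (r + σ²/2)T] / (σ√T)
   = [ln(440.6749/176.4396) + (0.0292 + 0.5·0.2419²)·7.4166] / (0.2419·√7.4166)
   = [0.915329 + 0.433558] / 0.658777 = 2.047563
d₂ = d₁ − σ√T = 2.047563 − 0.658777 = 1.388786
N(d₁) = 0.979699,  N(d₂) = 0.917551,  e^(−rT) = 0.805280
E₀ = V₀·N(d₁) − D·e^(−rT)·N(d₂)
   = 440.6749·0.979699 − 176.4396·0.805280·0.917551 = 301.359834
B₀ = V₀ − E₀ = 440.6749 − 301.359834 = 139.315066

B0=139.3151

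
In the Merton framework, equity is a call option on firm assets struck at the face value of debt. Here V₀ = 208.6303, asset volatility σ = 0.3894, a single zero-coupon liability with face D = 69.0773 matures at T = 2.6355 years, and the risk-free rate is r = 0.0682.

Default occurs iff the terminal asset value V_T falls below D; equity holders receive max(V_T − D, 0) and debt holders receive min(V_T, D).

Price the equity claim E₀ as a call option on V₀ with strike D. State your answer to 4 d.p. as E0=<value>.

E0=151.4354

d₁ = [ln(V₀/D) + (r + σ²/2)T] / (σ√T)
   = [ln(208.6303/69.0773) + (0.0682 + 0.5·0.3894²)·2.6355] / (0.3894·√2.6355)
   = [1.105338 + 0.379555] / 0.632161 = 2.348916
d₂ = d₁ − σ√T = 2.348916 − 0.632161 = 1.716755
N(d₁) = 0.990586,  N(d₂) = 0.956988,  e^(−rT) = 0.835486
E₀ = V₀·N(d₁) − D·e^(−rT)·N(d₂)
   = 208.6303·0.990586 − 69.0773·0.835486·0.956988 = 151.435442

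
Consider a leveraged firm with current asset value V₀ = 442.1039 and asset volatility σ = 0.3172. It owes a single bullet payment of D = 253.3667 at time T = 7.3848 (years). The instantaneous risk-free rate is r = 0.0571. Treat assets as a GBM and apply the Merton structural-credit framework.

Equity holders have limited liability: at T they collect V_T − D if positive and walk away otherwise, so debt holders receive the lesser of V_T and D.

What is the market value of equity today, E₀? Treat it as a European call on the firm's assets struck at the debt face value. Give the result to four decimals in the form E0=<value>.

E0=289.9736

d₁ = [ln(V₀/D) + (r + σ²/2)T] / (σ√T)
   = [ln(442.1039/253.3667) + (0.0571 + 0.5·0.3172²)·7.3848] / (0.3172·√7.3848)
   = [0.556707 + 0.793186] / 0.861991 = 1.566018
d₂ = d₁ − σ√T = 1.566018 − 0.861991 = 0.704028
N(d₁) = 0.941328,  N(d₂) = 0.759292,  e^(−rT) = 0.655949
E₀ = V₀·N(d₁) − D·e^(−rT)·N(d₂)
   = 442.1039·0.941328 − 253.3667·0.655949·0.759292 = 289.973634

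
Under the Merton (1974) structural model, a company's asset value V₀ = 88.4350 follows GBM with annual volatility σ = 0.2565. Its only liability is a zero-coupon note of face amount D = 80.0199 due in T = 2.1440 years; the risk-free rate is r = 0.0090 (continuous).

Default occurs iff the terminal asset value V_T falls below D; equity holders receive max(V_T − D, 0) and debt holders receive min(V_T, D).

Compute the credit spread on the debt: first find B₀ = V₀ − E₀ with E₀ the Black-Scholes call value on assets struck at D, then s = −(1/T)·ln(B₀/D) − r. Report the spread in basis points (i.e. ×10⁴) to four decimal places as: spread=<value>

d₁ = [ln(V₀/D) + (r + σ²/2)T] / (σ√T)
   = [ln(88.4350/80.0199) + (0.0090 + 0.5·0.2565²)·2.1440] / (0.2565·√2.1440)
   = [0.099992 + 0.089825] / 0.375578 = 0.505402
d₂ = d₁ − σ√T = 0.505402 − 0.375578 = 0.129824
N(d₁) = 0.693362,  N(d₂) = 0.551647,  e^(−rT) = 0.980889
E₀ = V₀·N(d₁) − D·e^(−rT)·N(d₂)
   = 88.4350·0.693362 − 80.0199·0.980889·0.551647 = 18.018298
B₀ = V₀ − E₀ = 88.4350 − 18.018298 = 70.416702
spread = −(1/T)·ln(B₀/D) − r = −(1/2.1440)·ln(70.416702/80.0199) − 0.0090 = 0.05062914
in basis points: 0.05062914 × 10⁴ = 506.2914 bp

spread=506.2914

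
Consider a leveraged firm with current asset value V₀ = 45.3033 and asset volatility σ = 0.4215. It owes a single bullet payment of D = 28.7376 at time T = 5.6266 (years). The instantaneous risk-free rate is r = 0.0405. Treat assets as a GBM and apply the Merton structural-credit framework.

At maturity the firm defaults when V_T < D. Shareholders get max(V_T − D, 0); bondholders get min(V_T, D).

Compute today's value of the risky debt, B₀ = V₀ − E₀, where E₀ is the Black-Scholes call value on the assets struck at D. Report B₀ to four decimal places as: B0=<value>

B0=18.4677

d₁ = [ln(V₀/D) + (r + σ²/2)T] / (σ√T)
   = [ln(45.3033/28.7376) + (0.0405 + 0.5·0.4215²)·5.6266] / (0.4215·√5.6266)
   = [0.455174 + 0.727695] / 0.999817 = 1.183084
d₂ = d₁ − σ√T = 1.183084 − 0.999817 = 0.183267
N(d₁) = 0.881612,  N(d₂) = 0.572706,  e^(−rT) = 0.796222
E₀ = V₀·N(d₁) − D·e^(−rT)·N(d₂)
   = 45.3033·0.881612 − 28.7376·0.796222·0.572706 = 26.835567
B₀ = V₀ − E₀ = 45.3033 − 26.835567 = 18.467733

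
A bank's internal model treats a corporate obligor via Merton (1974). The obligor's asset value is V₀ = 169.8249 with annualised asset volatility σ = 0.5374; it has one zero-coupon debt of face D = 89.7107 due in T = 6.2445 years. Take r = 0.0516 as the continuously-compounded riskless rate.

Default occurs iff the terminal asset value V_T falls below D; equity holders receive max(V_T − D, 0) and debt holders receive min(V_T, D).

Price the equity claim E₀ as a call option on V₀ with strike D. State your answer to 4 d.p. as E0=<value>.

d₁ = [ln(V₀/D) + (r + σ²/2)T] / (σ√T)
   = [ln(169.8249/89.7107) + (0.0516 + 0.5·0.5374²)·6.2445] / (0.5374·√6.2445)
   = [0.638178 + 1.223918] / 1.342909 = 1.386614
d₂ = d₁ − σ√T = 1.386614 − 1.342909 = 0.043705
N(d₁) = 0.917220,  N(d₂) = 0.517430,  e^(−rT) = 0.724542
E₀ = V₀·N(d₁) − D·e^(−rT)·N(d₂)
   = 169.8249·0.917220 − 89.7107·0.724542·0.517430 = 122.134317

E0=122.1343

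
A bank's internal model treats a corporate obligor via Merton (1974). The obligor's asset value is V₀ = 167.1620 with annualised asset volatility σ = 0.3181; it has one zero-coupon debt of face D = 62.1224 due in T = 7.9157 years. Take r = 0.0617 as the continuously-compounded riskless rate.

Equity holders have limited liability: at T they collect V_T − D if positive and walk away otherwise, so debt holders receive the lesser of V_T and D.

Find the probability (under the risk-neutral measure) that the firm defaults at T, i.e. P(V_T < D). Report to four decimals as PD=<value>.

PD=0.1142

d₁ = [ln(V₀/D) + (r + σ²/2)T] / (σ√T)
   = [ln(167.1620/62.1224) + (0.0617 + 0.5·0.3181²)·7.9157] / (0.3181·√7.9157)
   = [0.989857 + 0.888884] / 0.894970 = 2.099223
d₂ = d₁ − σ√T = 2.099223 − 0.894970 = 1.204253
risk-neutral PD = N(−d₂) = N(-1.204253) = 0.114246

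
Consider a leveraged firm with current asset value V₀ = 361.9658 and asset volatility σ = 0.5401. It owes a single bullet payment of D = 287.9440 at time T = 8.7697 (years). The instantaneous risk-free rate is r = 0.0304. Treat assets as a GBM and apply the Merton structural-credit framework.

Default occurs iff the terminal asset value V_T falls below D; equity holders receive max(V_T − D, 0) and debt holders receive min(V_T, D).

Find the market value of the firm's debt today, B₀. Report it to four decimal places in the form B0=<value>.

B0=117.1957

d₁ = [ln(V₀/D) + (r + σ²/2)T] / (σ√T)
   = [ln(361.9658/287.9440) + (0.0304 + 0.5·0.5401²)·8.7697] / (0.5401·√8.7697)
   = [0.228784 + 1.545695] / 1.599435 = 1.109441
d₂ = d₁ − σ√T = 1.109441 − 1.599435 = -0.489994
N(d₁) = 0.866380,  N(d₂) = 0.312069,  e^(−rT) = 0.765980
E₀ = V₀·N(d₁) − D·e^(−rT)·N(d₂)
   = 361.9658·0.866380 − 287.9440·0.765980·0.312069 = 244.770145
B₀ = V₀ − E₀ = 361.9658 − 244.770145 = 117.195655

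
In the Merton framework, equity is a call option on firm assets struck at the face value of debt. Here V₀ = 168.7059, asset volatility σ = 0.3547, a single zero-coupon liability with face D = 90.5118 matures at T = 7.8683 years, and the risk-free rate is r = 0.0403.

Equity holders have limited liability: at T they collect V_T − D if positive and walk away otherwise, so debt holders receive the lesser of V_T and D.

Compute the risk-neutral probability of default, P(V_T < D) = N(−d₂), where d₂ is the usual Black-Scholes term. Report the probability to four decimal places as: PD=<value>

PD=0.3274

d₁ = [ln(V₀/D) + (r + σ²/2)T] / (σ√T)
   = [ln(168.7059/90.5118) + (0.0403 + 0.5·0.3547²)·7.8683] / (0.3547·√7.8683)
   = [0.622677 + 0.812056] / 0.994951 = 1.442014
d₂ = d₁ − σ√T = 1.442014 − 0.994951 = 0.447063
risk-neutral PD = N(−d₂) = N(-0.447063) = 0.327415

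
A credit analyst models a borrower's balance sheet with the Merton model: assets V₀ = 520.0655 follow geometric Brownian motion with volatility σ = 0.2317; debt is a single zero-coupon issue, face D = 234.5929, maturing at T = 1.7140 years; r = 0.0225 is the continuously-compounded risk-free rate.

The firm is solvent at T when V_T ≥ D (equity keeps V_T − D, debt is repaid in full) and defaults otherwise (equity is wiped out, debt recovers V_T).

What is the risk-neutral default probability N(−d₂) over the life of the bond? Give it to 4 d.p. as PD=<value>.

d₁ = [ln(V₀/D) + (r + σ²/2)T] / (σ√T)
   = [ln(520.0655/234.5929) + (0.0225 + 0.5·0.2317²)·1.7140] / (0.2317·√1.7140)
   = [0.796103 + 0.084573] / 0.303341 = 2.903252
d₂ = d₁ − σ√T = 2.903252 − 0.303341 = 2.599911
risk-neutral PD = N(−d₂) = N(-2.599911) = 0.004662

PD=0.0047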